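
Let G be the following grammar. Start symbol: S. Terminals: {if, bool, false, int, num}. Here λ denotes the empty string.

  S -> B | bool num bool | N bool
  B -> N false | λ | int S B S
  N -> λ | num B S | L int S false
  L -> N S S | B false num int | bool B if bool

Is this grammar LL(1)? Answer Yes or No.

FIRST(S) = {λ, bool, false, int, num}
FIRST(B) = {λ, bool, false, int, num}
FIRST(N) = {λ, bool, false, int, num}
FIRST(L) = {λ, bool, false, int, num}
FOLLOW(S) = {$, bool, false, if, int, num}
FOLLOW(B) = {$, bool, false, if, int, num}
FOLLOW(N) = {bool, false, int, num}
FOLLOW(L) = {int}
Cell M[B, bool] receives both B -> N false and B -> λ — the grammar is not LL(1).

No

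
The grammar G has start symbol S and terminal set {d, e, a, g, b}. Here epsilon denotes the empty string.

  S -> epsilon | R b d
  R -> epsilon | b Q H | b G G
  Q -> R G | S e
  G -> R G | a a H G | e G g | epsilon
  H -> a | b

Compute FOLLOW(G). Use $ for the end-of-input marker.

FIRST(R): from R->epsilon we get {epsilon}; from R->b Q H we get {b}; from R->b G G we get {b}. So FIRST(R) = {epsilon, b}.
FIRST(H): from H->a we get {a}; from H->b we get {b}. So FIRST(H) = {a, b}.
FIRST(S): from S->epsilon we get {epsilon}; from S->R b d we get {b}. So FIRST(S) = {epsilon, b}.
FIRST(G): from G->R G we get {epsilon, a, b, e}; from G->a a H G we get {a}; from G->e G g we get {e}; from G->epsilon we get {epsilon}. So FIRST(G) = {epsilon, a, b, e}.
FIRST(Q): from Q->R G we get {epsilon, a, b, e}; from Q->S e we get {b, e}. So FIRST(Q) = {epsilon, a, b, e}.
FOLLOW(S) includes $ since S is the start symbol.
FOLLOW(S): in Q->S e, S is followed by e with FIRST {e}. Thus FOLLOW(S) = {$, e}.
FOLLOW(Q): in R->b Q H, Q is followed by H with FIRST {a, b}. Thus FOLLOW(Q) = {a, b}.
FOLLOW(R): in S->R b d, R is followed by b d with FIRST {b}; in Q->R G, R is followed by G with FIRST {epsilon, a, b, e}; in Q->R G, the suffix after R is nullable, so FOLLOW(R) ⊇ FOLLOW(Q) = {a, b}; in G->R G, R is followed by G with FIRST {epsilon, a, b, e}; in G->R G, the suffix after R is nullable, so FOLLOW(R) ⊇ FOLLOW(G) = {a, b, e, g}. Thus FOLLOW(R) = {a, b, e, g}.
FOLLOW(G): in R->b G G (occurrence 1), G is followed by G with FIRST {epsilon, a, b, e}; in R->b G G (occurrence 1), the suffix after G is nullable, so FOLLOW(G) ⊇ FOLLOW(R) = {a, b, e, g}; in R->b G G (occurrence 2), the suffix after G is empty, so FOLLOW(G) ⊇ FOLLOW(R) = {a, b, e, g}; in Q->R G, the suffix after G is empty, so FOLLOW(G) ⊇ FOLLOW(Q) = {a, b}; in G->R G, the suffix after G is empty (adds nothing new); in G->a a H G, the suffix after G is empty (adds nothing new); in G->e G g, G is followed by g with FIRST {g}. Thus FOLLOW(G) = {a, b, e, g}.
FOLLOW(H): in R->b Q H, the suffix after H is empty, so FOLLOW(H) ⊇ FOLLOW(R) = {a, b, e, g}; in G->a a H G, H is followed by G with FIRST {epsilon, a, b, e}; in G->a a H G, the suffix after H is nullable, so FOLLOW(H) ⊇ FOLLOW(G) = {a, b, e, g}. Thus FOLLOW(H) = {a, b, e, g}.

{a, b, e, g}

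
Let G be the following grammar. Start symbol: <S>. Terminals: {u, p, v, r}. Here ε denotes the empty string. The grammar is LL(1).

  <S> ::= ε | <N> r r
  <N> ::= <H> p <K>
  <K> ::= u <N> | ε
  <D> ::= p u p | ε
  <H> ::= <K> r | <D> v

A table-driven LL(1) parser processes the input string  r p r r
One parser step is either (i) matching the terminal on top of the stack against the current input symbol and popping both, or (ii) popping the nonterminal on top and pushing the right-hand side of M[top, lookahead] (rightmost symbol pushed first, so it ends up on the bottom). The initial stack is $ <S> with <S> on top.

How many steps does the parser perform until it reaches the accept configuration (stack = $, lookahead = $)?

9

step 1: stack=$ <S>  input=r p r r $  — expand <S> ::= <N> r r
step 2: stack=$ r r <N>  input=r p r r $  — expand <N> ::= <H> p <K>
step 3: stack=$ r r <K> p <H>  input=r p r r $  — expand <H> ::= <K> r
step 4: stack=$ r r <K> p r <K>  input=r p r r $  — expand <K> ::= ε
step 5: stack=$ r r <K> p r  input=r p r r $  — match r
step 6: stack=$ r r <K> p  input=p r r $  — match p
step 7: stack=$ r r <K>  input=r r $  — expand <K> ::= ε
step 8: stack=$ r r  input=r r $  — match r
step 9: stack=$ r  input=r $  — match r
Accept reached after 9 steps.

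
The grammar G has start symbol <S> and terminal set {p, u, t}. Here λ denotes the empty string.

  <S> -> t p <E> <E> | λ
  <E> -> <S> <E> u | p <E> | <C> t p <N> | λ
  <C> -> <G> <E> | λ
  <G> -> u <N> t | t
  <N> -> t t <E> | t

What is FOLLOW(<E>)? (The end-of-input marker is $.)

{$, p, t, u}

FIRST(<S>): from <S>->t p <E> <E> we get {t}; from <S>->λ we get {λ}. So FIRST(<S>) = {λ, t}.
FIRST(<G>): from <G>->u <N> t we get {u}; from <G>->t we get {t}. So FIRST(<G>) = {t, u}.
FIRST(<N>): from <N>->t t <E> we get {t}; from <N>->t we get {t}. So FIRST(<N>) = {t}.
FIRST(<C>): from <C>-><G> <E> we get {t, u}; from <C>->λ we get {λ}. So FIRST(<C>) = {λ, t, u}.
FIRST(<E>): from <E>-><S> <E> u we get {p, t, u}; from <E>->p <E> we get {p}; from <E>-><C> t p <N> we get {t, u}; from <E>->λ we get {λ}. So FIRST(<E>) = {λ, p, t, u}.
FOLLOW(<S>) includes $ since <S> is the start symbol.
FOLLOW(<S>): in <E>-><S> <E> u, <S> is followed by <E> u with FIRST {p, t, u}. Thus FOLLOW(<S>) = {$, p, t, u}.
FOLLOW(<C>): in <E>-><C> t p <N>, <C> is followed by t p <N> with FIRST {t}. Thus FOLLOW(<C>) = {t}.
FOLLOW(<G>): in <C>-><G> <E>, <G> is followed by <E> with FIRST {λ, p, t, u}; in <C>-><G> <E>, the suffix after <G> is nullable, so FOLLOW(<G>) ⊇ FOLLOW(<C>) = {t}. Thus FOLLOW(<G>) = {p, t, u}.
FOLLOW(<E>): in <S>->t p <E> <E> (occurrence 1), <E> is followed by <E> with FIRST {λ, p, t, u}; in <S>->t p <E> <E> (occurrence 1), the suffix after <E> is nullable, so FOLLOW(<E>) ⊇ FOLLOW(<S>) = {$, p, t, u}; in <S>->t p <E> <E> (occurrence 2), the suffix after <E> is empty, so FOLLOW(<E>) ⊇ FOLLOW(<S>) = {$, p, t, u}; in <E>-><S> <E> u, <E> is followed by u with FIRST {u}; in <E>->p <E>, the suffix after <E> is empty (adds nothing new); in <C>-><G> <E>, the suffix after <E> is empty, so FOLLOW(<E>) ⊇ FOLLOW(<C>) = {t}; in <N>->t t <E>, the suffix after <E> is empty, so FOLLOW(<E>) ⊇ FOLLOW(<N>) = {$, p, t, u}. Thus FOLLOW(<E>) = {$, p, t, u}.
FOLLOW(<N>): in <E>-><C> t p <N>, the suffix after <N> is empty, so FOLLOW(<N>) ⊇ FOLLOW(<E>) = {$, p, t, u}; in <G>->u <N> t, <N> is followed by t with FIRST {t}. Thus FOLLOW(<N>) = {$, p, t, u}.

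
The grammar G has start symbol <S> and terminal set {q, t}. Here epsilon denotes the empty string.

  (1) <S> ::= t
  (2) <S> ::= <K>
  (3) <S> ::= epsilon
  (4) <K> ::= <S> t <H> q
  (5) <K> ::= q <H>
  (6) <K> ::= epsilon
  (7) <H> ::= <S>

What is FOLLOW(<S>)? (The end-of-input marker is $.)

FIRST(<S>) = {epsilon, q, t}  (via <K>)
FIRST(<K>) = {epsilon, q, t}  (via <S> t <H> q)
FIRST(<H>) = {epsilon, q, t}  (via <S>)
FOLLOW(<S>) includes $ since <S> is the start symbol.
FOLLOW(<S>): in <K>::=<S> t <H> q, <S> is followed by t <H> q with FIRST {t}; in <H>::=<S>, the suffix after <S> is empty, so FOLLOW(<S>) ⊇ FOLLOW(<H>) = {$, q, t}. Thus FOLLOW(<S>) = {$, q, t}.
FOLLOW(<K>): in <S>::=<K>, the suffix after <K> is empty, so FOLLOW(<K>) ⊇ FOLLOW(<S>) = {$, q, t}. Thus FOLLOW(<K>) = {$, q, t}.
FOLLOW(<H>): in <K>::=<S> t <H> q, <H> is followed by q with FIRST {q}; in <K>::=q <H>, the suffix after <H> is empty, so FOLLOW(<H>) ⊇ FOLLOW(<K>) = {$, q, t}. Thus FOLLOW(<H>) = {$, q, t}.

{$, q, t}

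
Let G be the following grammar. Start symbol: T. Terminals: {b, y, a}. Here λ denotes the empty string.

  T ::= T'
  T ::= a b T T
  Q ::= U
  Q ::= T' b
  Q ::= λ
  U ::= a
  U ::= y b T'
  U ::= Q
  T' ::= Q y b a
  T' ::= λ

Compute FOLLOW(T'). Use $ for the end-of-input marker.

{$, a, b, y}

FIRST(T) = {λ, a, b, y}  (via T')
FIRST(Q) = {λ, a, b, y}  (via U, T' b)
FIRST(U) = {λ, a, b, y}  (via Q)
FIRST(T') = {λ, a, b, y}  (via Q y b a)
FOLLOW(T) includes $ since T is the start symbol.
FOLLOW(T): in T::=a b T T (occurrence 1), T is followed by T with FIRST {λ, a, b, y}; in T::=a b T T (occurrence 1), the suffix after T is nullable (adds nothing new); in T::=a b T T (occurrence 2), the suffix after T is empty (adds nothing new). Thus FOLLOW(T) = {$, a, b, y}.
FOLLOW(Q): in U::=Q, the suffix after Q is empty, so FOLLOW(Q) ⊇ FOLLOW(U) = {y}; in T'::=Q y b a, Q is followed by y b a with FIRST {y}. Thus FOLLOW(Q) = {y}.
FOLLOW(U): in Q::=U, the suffix after U is empty, so FOLLOW(U) ⊇ FOLLOW(Q) = {y}. Thus FOLLOW(U) = {y}.
FOLLOW(T'): in T::=T', the suffix after T' is empty, so FOLLOW(T') ⊇ FOLLOW(T) = {$, a, b, y}; in Q::=T' b, T' is followed by b with FIRST {b}; in U::=y b T', the suffix after T' is empty, so FOLLOW(T') ⊇ FOLLOW(U) = {y}. Thus FOLLOW(T') = {$, a, b, y}.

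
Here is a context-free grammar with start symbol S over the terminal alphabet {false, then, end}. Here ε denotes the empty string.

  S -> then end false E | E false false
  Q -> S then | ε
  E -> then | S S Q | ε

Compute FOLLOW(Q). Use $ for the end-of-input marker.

FIRST(S) = {false, then}  (via E false false)
FIRST(Q) = {ε, false, then}  (via S then)
FIRST(E) = {ε, false, then}  (via S S Q)
FOLLOW(S) includes $ since S is the start symbol.
FOLLOW(S): in Q->S then, S is followed by then with FIRST {then}; in E->S S Q (occurrence 1), S is followed by S Q with FIRST {false, then}; in E->S S Q (occurrence 2), S is followed by Q with FIRST {ε, false, then}; in E->S S Q (occurrence 2), the suffix after S is nullable, so FOLLOW(S) ⊇ FOLLOW(E) = {$, false, then}. Thus FOLLOW(S) = {$, false, then}.
FOLLOW(E): in S->then end false E, the suffix after E is empty, so FOLLOW(E) ⊇ FOLLOW(S) = {$, false, then}; in S->E false false, E is followed by false false with FIRST {false}. Thus FOLLOW(E) = {$, false, then}.
FOLLOW(Q): in E->S S Q, the suffix after Q is empty, so FOLLOW(Q) ⊇ FOLLOW(E) = {$, false, then}. Thus FOLLOW(Q) = {$, false, then}.

{$, false, then}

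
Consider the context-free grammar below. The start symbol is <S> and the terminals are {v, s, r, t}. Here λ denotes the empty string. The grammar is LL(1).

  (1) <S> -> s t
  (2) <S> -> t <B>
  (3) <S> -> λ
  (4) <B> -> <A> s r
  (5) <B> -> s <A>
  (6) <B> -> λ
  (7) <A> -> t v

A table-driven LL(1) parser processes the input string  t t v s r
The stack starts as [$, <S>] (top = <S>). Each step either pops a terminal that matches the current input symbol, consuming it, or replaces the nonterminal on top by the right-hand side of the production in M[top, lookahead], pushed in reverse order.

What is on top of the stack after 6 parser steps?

s

step 1: stack=$ <S>  input=t t v s r $  — expand <S> -> t <B>
step 2: stack=$ <B> t  input=t t v s r $  — match t
step 3: stack=$ <B>  input=t v s r $  — expand <B> -> <A> s r
step 4: stack=$ r s <A>  input=t v s r $  — expand <A> -> t v
step 5: stack=$ r s v t  input=t v s r $  — match t
step 6: stack=$ r s v  input=v s r $  — match v
Stack after step 6: $ r s (top = s).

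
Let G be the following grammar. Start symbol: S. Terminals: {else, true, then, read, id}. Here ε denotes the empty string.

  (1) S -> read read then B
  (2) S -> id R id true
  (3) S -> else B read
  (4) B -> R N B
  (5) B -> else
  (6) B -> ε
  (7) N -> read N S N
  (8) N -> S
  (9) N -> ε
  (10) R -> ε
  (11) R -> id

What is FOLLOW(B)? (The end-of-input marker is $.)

FIRST(S): from S->read read then B we get {read}; from S->id R id true we get {id}; from S->else B read we get {else}. So FIRST(S) = {else, id, read}.
FIRST(R): from R->ε we get {ε}; from R->id we get {id}. So FIRST(R) = {ε, id}.
FIRST(N): from N->read N S N we get {read}; from N->S we get {else, id, read}; from N->ε we get {ε}. So FIRST(N) = {ε, else, id, read}.
FIRST(B): from B->R N B we get {ε, else, id, read}; from B->else we get {else}; from B->ε we get {ε}. So FIRST(B) = {ε, else, id, read}.
FOLLOW(S) includes $ since S is the start symbol.
FOLLOW(S): in N->read N S N, S is followed by N with FIRST {ε, else, id, read}; in N->read N S N, the suffix after S is nullable, so FOLLOW(S) ⊇ FOLLOW(N) = {$, else, id, read}; in N->S, the suffix after S is empty, so FOLLOW(S) ⊇ FOLLOW(N) = {$, else, id, read}. Thus FOLLOW(S) = {$, else, id, read}.
FOLLOW(B): in S->read read then B, the suffix after B is empty, so FOLLOW(B) ⊇ FOLLOW(S) = {$, else, id, read}; in S->else B read, B is followed by read with FIRST {read}; in B->R N B, the suffix after B is empty (adds nothing new). Thus FOLLOW(B) = {$, else, id, read}.
FOLLOW(N): in B->R N B, N is followed by B with FIRST {ε, else, id, read}; in B->R N B, the suffix after N is nullable, so FOLLOW(N) ⊇ FOLLOW(B) = {$, else, id, read}; in N->read N S N (occurrence 1), N is followed by S N with FIRST {else, id, read}; in N->read N S N (occurrence 2), the suffix after N is empty (adds nothing new). Thus FOLLOW(N) = {$, else, id, read}.
FOLLOW(R): in S->id R id true, R is followed by id true with FIRST {id}; in B->R N B, R is followed by N B with FIRST {ε, else, id, read}; in B->R N B, the suffix after R is nullable, so FOLLOW(R) ⊇ FOLLOW(B) = {$, else, id, read}. Thus FOLLOW(R) = {$, else, id, read}.

{$, else, id, read}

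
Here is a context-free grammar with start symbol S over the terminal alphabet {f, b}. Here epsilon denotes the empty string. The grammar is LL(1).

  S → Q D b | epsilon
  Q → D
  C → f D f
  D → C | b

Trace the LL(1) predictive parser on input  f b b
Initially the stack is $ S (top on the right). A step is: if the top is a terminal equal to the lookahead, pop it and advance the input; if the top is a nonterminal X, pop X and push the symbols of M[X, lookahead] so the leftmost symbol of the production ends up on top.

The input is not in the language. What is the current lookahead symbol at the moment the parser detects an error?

step 1: stack=$ S  input=f b b $  — expand S → Q D b
step 2: stack=$ b D Q  input=f b b $  — expand Q → D
step 3: stack=$ b D D  input=f b b $  — expand D → C
step 4: stack=$ b D C  input=f b b $  — expand C → f D f
step 5: stack=$ b D f D f  input=f b b $  — match f
step 6: stack=$ b D f D  input=b b $  — expand D → b
step 7: stack=$ b D f b  input=b b $  — match b
step 8: stack=$ b D f  input=b $  — error: top is terminal f but lookahead is b

b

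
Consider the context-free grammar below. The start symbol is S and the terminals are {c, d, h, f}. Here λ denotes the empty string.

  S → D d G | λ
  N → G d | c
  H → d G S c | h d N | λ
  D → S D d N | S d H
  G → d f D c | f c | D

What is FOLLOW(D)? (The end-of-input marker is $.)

{$, c, d}

FIRST(H): from H→d G S c we get {d}; from H→h d N we get {h}; from H→λ we get {λ}. So FIRST(H) = {λ, d, h}.
FIRST(S): from S→D d G we get {d}; from S→λ we get {λ}. So FIRST(S) = {λ, d}.
FIRST(D): from D→S D d N we get {d}; from D→S d H we get {d}. So FIRST(D) = {d}.
FIRST(G): from G→d f D c we get {d}; from G→f c we get {f}; from G→D we get {d}. So FIRST(G) = {d, f}.
FIRST(N): from N→G d we get {d, f}; from N→c we get {c}. So FIRST(N) = {c, d, f}.
FOLLOW(S) includes $ since S is the start symbol.
FOLLOW(S): in H→d G S c, S is followed by c with FIRST {c}; in D→S D d N, S is followed by D d N with FIRST {d}; in D→S d H, S is followed by d H with FIRST {d}. Thus FOLLOW(S) = {$, c, d}.
FOLLOW(G): in S→D d G, the suffix after G is empty, so FOLLOW(G) ⊇ FOLLOW(S) = {$, c, d}; in N→G d, G is followed by d with FIRST {d}; in H→d G S c, G is followed by S c with FIRST {c, d}. Thus FOLLOW(G) = {$, c, d}.
FOLLOW(D): in S→D d G, D is followed by d G with FIRST {d}; in D→S D d N, D is followed by d N with FIRST {d}; in G→d f D c, D is followed by c with FIRST {c}; in G→D, the suffix after D is empty, so FOLLOW(D) ⊇ FOLLOW(G) = {$, c, d}. Thus FOLLOW(D) = {$, c, d}.
FOLLOW(H): in D→S d H, the suffix after H is empty, so FOLLOW(H) ⊇ FOLLOW(D) = {$, c, d}. Thus FOLLOW(H) = {$, c, d}.
FOLLOW(N): in H→h d N, the suffix after N is empty, so FOLLOW(N) ⊇ FOLLOW(H) = {$, c, d}; in D→S D d N, the suffix after N is empty, so FOLLOW(N) ⊇ FOLLOW(D) = {$, c, d}. Thus FOLLOW(N) = {$, c, d}.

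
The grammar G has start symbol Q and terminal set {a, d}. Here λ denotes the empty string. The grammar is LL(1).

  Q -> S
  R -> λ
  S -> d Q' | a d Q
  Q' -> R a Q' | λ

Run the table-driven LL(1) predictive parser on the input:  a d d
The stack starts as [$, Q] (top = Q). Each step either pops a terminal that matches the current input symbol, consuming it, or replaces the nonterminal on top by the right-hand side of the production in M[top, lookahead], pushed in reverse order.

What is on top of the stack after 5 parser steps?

     Stack    Input    Action
  1  $ Q      a d d $  expand Q -> S
  2  $ S      a d d $  expand S -> a d Q
  3  $ Q d a  a d d $  match a
  4  $ Q d    d d $    match d
  5  $ Q      d $      expand Q -> S
Stack after step 5: $ S (top = S).

S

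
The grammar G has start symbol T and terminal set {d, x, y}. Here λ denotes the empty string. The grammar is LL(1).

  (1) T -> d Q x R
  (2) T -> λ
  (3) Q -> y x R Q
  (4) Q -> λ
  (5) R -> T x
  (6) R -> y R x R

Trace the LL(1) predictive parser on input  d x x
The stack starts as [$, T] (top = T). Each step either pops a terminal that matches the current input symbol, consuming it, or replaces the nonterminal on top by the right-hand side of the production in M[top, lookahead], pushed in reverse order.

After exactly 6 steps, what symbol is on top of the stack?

x

step 1: stack=$ T  input=d x x $  — expand T -> d Q x R
step 2: stack=$ R x Q d  input=d x x $  — match d
step 3: stack=$ R x Q  input=x x $  — expand Q -> λ
step 4: stack=$ R x  input=x x $  — match x
step 5: stack=$ R  input=x $  — expand R -> T x
step 6: stack=$ x T  input=x $  — expand T -> λ
Stack after step 6: $ x (top = x).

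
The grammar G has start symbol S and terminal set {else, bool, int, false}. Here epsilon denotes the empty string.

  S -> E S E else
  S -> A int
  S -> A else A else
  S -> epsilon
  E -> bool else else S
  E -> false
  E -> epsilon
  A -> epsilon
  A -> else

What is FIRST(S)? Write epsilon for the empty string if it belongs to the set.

{epsilon, bool, else, false, int}

FIRST(E) = {epsilon, bool, false}
FIRST(A) = {epsilon, else}
FIRST(S) = {epsilon, bool, else, false, int}  (via E S E else, A int, A else A else)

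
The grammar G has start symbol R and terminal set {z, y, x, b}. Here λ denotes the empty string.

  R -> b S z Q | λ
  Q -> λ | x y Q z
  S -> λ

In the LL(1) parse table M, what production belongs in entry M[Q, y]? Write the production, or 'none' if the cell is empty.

none

FIRST(R) = {λ, b}
FIRST(Q) = {λ, x}
FIRST(S) = {λ}
FOLLOW(R) includes $ since R is the start symbol.
FOLLOW(R): R appears on no right-hand side. Thus FOLLOW(R) = {$}.
FOLLOW(Q): in R->b S z Q, the suffix after Q is empty, so FOLLOW(Q) ⊇ FOLLOW(R) = {$}; in Q->x y Q z, Q is followed by z with FIRST {z}. Thus FOLLOW(Q) = {$, z}.
For Q -> λ: FIRST(λ) = {λ}, so it goes in M[Q, t] for t ∈ {}; since λ ∈ FIRST, also for every t ∈ FOLLOW(Q) = {$, z}.
For Q -> x y Q z: FIRST(x y Q z) = {x}, so it goes in M[Q, t] for t ∈ {x}.
None of these place a production in M[Q, y].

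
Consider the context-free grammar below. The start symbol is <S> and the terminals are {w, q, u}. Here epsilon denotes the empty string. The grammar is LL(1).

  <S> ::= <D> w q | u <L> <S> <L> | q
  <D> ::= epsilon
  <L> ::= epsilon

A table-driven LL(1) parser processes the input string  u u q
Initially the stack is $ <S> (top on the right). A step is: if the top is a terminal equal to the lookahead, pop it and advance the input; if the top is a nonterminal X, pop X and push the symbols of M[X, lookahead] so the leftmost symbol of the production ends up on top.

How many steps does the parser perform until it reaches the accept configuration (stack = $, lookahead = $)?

10

      Stack                Input    Action
   1  $ <S>                u u q $  expand <S> ::= u <L> <S> <L>
   2  $ <L> <S> <L> u      u u q $  match u
   3  $ <L> <S> <L>        u q $    expand <L> ::= epsilon
   4  $ <L> <S>            u q $    expand <S> ::= u <L> <S> <L>
   5  $ <L> <L> <S> <L> u  u q $    match u
   6  $ <L> <L> <S> <L>    q $      expand <L> ::= epsilon
   7  $ <L> <L> <S>        q $      expand <S> ::= q
   8  $ <L> <L> q          q $      match q
   9  $ <L> <L>            $        expand <L> ::= epsilon
  10  $ <L>                $        expand <L> ::= epsilon
Accept reached after 10 steps.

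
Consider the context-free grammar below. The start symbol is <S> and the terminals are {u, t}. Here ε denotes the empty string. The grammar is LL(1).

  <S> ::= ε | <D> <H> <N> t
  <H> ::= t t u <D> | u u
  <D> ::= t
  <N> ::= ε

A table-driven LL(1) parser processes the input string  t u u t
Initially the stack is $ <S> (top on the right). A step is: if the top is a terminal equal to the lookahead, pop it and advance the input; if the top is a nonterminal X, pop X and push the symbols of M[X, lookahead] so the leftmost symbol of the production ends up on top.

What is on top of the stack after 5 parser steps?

u

step 1: stack=$ <S>  input=t u u t $  — expand <S> ::= <D> <H> <N> t
step 2: stack=$ t <N> <H> <D>  input=t u u t $  — expand <D> ::= t
step 3: stack=$ t <N> <H> t  input=t u u t $  — match t
step 4: stack=$ t <N> <H>  input=u u t $  — expand <H> ::= u u
step 5: stack=$ t <N> u u  input=u u t $  — match u
Stack after step 5: $ t <N> u (top = u).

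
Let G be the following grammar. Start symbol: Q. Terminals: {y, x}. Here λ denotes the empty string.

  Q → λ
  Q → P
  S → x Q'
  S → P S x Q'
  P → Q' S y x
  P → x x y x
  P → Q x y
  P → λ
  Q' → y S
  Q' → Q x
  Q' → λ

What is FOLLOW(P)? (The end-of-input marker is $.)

{$, x, y}

FIRST(Q) = {λ, x, y}  (via P)
FIRST(Q') = {λ, x, y}  (via Q x)
FIRST(S) = {x, y}  (via P S x Q')
FIRST(P) = {λ, x, y}  (via Q' S y x, Q x y)
FOLLOW(Q) includes $ since Q is the start symbol.
FOLLOW(Q): in P→Q x y, Q is followed by x y with FIRST {x}; in Q'→Q x, Q is followed by x with FIRST {x}. Thus FOLLOW(Q) = {$, x}.
FOLLOW(P): in Q→P, the suffix after P is empty, so FOLLOW(P) ⊇ FOLLOW(Q) = {$, x}; in S→P S x Q', P is followed by S x Q' with FIRST {x, y}. Thus FOLLOW(P) = {$, x, y}.
FOLLOW(S): in S→P S x Q', S is followed by x Q' with FIRST {x}; in P→Q' S y x, S is followed by y x with FIRST {y}; in Q'→y S, the suffix after S is empty, so FOLLOW(S) ⊇ FOLLOW(Q') = {x, y}. Thus FOLLOW(S) = {x, y}.
FOLLOW(Q'): in S→x Q', the suffix after Q' is empty, so FOLLOW(Q') ⊇ FOLLOW(S) = {x, y}; in S→P S x Q', the suffix after Q' is empty, so FOLLOW(Q') ⊇ FOLLOW(S) = {x, y}; in P→Q' S y x, Q' is followed by S y x with FIRST {x, y}. Thus FOLLOW(Q') = {x, y}.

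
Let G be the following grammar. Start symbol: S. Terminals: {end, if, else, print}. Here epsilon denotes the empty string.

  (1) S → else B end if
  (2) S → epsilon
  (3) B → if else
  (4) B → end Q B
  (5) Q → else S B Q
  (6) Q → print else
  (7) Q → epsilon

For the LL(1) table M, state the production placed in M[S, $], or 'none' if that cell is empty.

FIRST(S) = {epsilon, else}
FIRST(B) = {end, if}
FIRST(Q) = {epsilon, else, print}
FOLLOW(S) includes $ since S is the start symbol.
FOLLOW(S): in Q→else S B Q, S is followed by B Q with FIRST {end, if}. Thus FOLLOW(S) = {$, end, if}.
For S → else B end if: FIRST(else B end if) = {else}, so it goes in M[S, t] for t ∈ {else}.
For S → epsilon: FIRST(epsilon) = {epsilon}, so it goes in M[S, t] for t ∈ {}; since epsilon ∈ FIRST, also for every t ∈ FOLLOW(S) = {$, end, if}.

S → epsilon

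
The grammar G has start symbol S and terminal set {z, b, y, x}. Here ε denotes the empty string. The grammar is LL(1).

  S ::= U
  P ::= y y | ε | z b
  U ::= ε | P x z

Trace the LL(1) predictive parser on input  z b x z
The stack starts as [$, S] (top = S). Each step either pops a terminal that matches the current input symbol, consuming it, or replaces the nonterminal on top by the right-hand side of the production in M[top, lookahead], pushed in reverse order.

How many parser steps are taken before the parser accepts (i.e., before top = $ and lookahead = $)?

     Stack      Input      Action
  1  $ S        z b x z $  expand S ::= U
  2  $ U        z b x z $  expand U ::= P x z
  3  $ z x P    z b x z $  expand P ::= z b
  4  $ z x b z  z b x z $  match z
  5  $ z x b    b x z $    match b
  6  $ z x      x z $      match x
  7  $ z        z $        match z
Accept reached after 7 steps.

7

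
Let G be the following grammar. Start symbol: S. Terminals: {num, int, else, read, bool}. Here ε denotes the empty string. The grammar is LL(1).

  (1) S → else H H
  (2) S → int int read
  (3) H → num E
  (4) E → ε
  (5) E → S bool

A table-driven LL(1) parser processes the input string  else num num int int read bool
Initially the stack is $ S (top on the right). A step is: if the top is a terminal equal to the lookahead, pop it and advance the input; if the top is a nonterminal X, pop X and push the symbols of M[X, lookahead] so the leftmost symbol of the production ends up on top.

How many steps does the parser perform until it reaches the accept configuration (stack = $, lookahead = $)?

13

      Stack                Input                             Action
   1  $ S                  else num num int int read bool $  expand S → else H H
   2  $ H H else           else num num int int read bool $  match else
   3  $ H H                num num int int read bool $       expand H → num E
   4  $ H E num            num num int int read bool $       match num
   5  $ H E                num int int read bool $           expand E → ε
   6  $ H                  num int int read bool $           expand H → num E
   7  $ E num              num int int read bool $           match num
   8  $ E                  int int read bool $               expand E → S bool
   9  $ bool S             int int read bool $               expand S → int int read
  10  $ bool read int int  int int read bool $               match int
  11  $ bool read int      int read bool $                   match int
  12  $ bool read          read bool $                       match read
  13  $ bool               bool $                            match bool
Accept reached after 13 steps.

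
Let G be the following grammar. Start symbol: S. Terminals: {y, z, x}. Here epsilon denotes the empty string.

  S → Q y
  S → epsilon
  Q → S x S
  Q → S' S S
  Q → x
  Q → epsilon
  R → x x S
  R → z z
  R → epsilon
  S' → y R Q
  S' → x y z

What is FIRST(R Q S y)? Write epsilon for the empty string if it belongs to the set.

FIRST(R) = {epsilon, x, z}
FIRST(S') = {x, y}
FIRST(S) = {epsilon, x, y}  (via Q y)
FIRST(Q) = {epsilon, x, y}  (via S x S, S' S S)
FIRST(R Q S y): take FIRST of each symbol in turn, carrying on past any symbol whose FIRST contains epsilon; result {x, y, z}.

{x, y, z}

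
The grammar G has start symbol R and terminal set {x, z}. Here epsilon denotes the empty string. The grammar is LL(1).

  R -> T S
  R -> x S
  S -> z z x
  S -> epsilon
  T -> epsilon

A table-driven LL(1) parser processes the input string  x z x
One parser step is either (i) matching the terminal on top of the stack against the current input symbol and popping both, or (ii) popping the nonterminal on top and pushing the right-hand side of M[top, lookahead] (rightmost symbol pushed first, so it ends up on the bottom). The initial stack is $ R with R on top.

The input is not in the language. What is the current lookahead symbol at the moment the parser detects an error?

x

     Stack    Input    Action
  1  $ R      x z x $  expand R -> x S
  2  $ S x    x z x $  match x
  3  $ S      z x $    expand S -> z z x
  4  $ x z z  z x $    match z
  5  $ x z    x $      error: top is terminal z but lookahead is x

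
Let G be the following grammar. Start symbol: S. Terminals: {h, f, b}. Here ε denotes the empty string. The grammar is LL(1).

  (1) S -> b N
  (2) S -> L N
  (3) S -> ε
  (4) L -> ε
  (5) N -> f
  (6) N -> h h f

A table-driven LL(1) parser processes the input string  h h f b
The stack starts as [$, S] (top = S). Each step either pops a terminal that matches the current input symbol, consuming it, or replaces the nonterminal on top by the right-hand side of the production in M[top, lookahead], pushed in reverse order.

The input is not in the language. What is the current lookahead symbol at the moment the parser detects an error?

step 1: stack=$ S  input=h h f b $  — expand S -> L N
step 2: stack=$ N L  input=h h f b $  — expand L -> ε
step 3: stack=$ N  input=h h f b $  — expand N -> h h f
step 4: stack=$ f h h  input=h h f b $  — match h
step 5: stack=$ f h  input=h f b $  — match h
step 6: stack=$ f  input=f b $  — match f
step 7: stack=$  input=b $  — error: stack empty but input remains

b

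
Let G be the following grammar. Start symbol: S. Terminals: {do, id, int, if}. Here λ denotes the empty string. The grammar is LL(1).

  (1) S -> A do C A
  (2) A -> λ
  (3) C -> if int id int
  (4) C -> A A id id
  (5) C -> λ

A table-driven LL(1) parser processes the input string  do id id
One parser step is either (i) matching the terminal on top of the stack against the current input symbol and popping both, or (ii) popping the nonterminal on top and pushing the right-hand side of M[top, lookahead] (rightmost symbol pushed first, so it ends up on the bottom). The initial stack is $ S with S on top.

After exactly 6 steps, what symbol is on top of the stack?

id

step 1: stack=$ S  input=do id id $  — expand S -> A do C A
step 2: stack=$ A C do A  input=do id id $  — expand A -> λ
step 3: stack=$ A C do  input=do id id $  — match do
step 4: stack=$ A C  input=id id $  — expand C -> A A id id
step 5: stack=$ A id id A A  input=id id $  — expand A -> λ
step 6: stack=$ A id id A  input=id id $  — expand A -> λ
Stack after step 6: $ A id id (top = id).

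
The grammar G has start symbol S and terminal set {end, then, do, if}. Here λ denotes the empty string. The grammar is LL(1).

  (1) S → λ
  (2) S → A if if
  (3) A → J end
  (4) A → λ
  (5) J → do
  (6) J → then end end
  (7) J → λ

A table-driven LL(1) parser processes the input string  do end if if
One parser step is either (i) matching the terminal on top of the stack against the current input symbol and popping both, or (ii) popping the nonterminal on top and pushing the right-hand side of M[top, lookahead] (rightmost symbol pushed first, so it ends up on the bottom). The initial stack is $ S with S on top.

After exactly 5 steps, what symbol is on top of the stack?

step 1: stack=$ S  input=do end if if $  — expand S → A if if
step 2: stack=$ if if A  input=do end if if $  — expand A → J end
step 3: stack=$ if if end J  input=do end if if $  — expand J → do
step 4: stack=$ if if end do  input=do end if if $  — match do
step 5: stack=$ if if end  input=end if if $  — match end
Stack after step 5: $ if if (top = if).

if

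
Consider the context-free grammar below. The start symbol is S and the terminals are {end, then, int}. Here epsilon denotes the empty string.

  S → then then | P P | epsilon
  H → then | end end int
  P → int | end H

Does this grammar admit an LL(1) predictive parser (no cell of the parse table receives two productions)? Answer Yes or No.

Yes

FIRST(S) = {epsilon, end, int, then}
FIRST(H) = {end, then}
FIRST(P) = {end, int}
FOLLOW(S) = {$}
FOLLOW(H) = {$, end, int}
FOLLOW(P) = {$, end, int}
Each cell of M receives at most one production.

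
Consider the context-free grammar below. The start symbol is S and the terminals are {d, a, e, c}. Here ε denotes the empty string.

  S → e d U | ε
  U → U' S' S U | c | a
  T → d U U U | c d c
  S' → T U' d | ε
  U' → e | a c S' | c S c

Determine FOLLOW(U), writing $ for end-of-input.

{$, a, c, e}

FIRST(S) = {ε, e}
FIRST(T) = {c, d}
FIRST(U') = {a, c, e}
FIRST(U) = {a, c, e}  (via U' S' S U)
FIRST(S') = {ε, c, d}  (via T U' d)
FOLLOW(S) includes $ since S is the start symbol.
FOLLOW(S): in U→U' S' S U, S is followed by U with FIRST {a, c, e}; in U'→c S c, S is followed by c with FIRST {c}. Thus FOLLOW(S) = {$, a, c, e}.
FOLLOW(T): in S'→T U' d, T is followed by U' d with FIRST {a, c, e}. Thus FOLLOW(T) = {a, c, e}.
FOLLOW(U): in S→e d U, the suffix after U is empty, so FOLLOW(U) ⊇ FOLLOW(S) = {$, a, c, e}; in U→U' S' S U, the suffix after U is empty (adds nothing new); in T→d U U U (occurrence 1), U is followed by U U with FIRST {a, c, e}; in T→d U U U (occurrence 2), U is followed by U with FIRST {a, c, e}; in T→d U U U (occurrence 3), the suffix after U is empty, so FOLLOW(U) ⊇ FOLLOW(T) = {a, c, e}. Thus FOLLOW(U) = {$, a, c, e}.
FOLLOW(U'): in U→U' S' S U, U' is followed by S' S U with FIRST {a, c, d, e}; in S'→T U' d, U' is followed by d with FIRST {d}. Thus FOLLOW(U') = {a, c, d, e}.
FOLLOW(S'): in U→U' S' S U, S' is followed by S U with FIRST {a, c, e}; in U'→a c S', the suffix after S' is empty, so FOLLOW(S') ⊇ FOLLOW(U') = {a, c, d, e}. Thus FOLLOW(S') = {a, c, d, e}.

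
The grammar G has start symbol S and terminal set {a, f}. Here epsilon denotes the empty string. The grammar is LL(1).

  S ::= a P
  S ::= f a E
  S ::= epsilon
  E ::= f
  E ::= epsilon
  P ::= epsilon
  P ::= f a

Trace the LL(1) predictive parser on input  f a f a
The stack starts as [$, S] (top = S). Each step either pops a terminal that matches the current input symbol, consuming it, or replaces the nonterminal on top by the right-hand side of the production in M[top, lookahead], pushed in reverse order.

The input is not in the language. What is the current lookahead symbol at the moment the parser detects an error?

a

     Stack    Input      Action
  1  $ S      f a f a $  expand S ::= f a E
  2  $ E a f  f a f a $  match f
  3  $ E a    a f a $    match a
  4  $ E      f a $      expand E ::= f
  5  $ f      f a $      match f
  6  $        a $        error: stack empty but input remains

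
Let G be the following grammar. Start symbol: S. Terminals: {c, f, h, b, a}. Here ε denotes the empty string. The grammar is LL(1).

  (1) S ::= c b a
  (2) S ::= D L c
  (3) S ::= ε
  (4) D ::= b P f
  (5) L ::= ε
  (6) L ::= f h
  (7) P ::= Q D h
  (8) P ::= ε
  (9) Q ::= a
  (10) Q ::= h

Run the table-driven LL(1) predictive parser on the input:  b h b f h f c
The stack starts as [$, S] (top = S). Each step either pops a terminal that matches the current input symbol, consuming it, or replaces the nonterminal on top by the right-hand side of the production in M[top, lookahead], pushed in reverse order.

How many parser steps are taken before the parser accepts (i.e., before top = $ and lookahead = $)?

      Stack            Input            Action
   1  $ S              b h b f h f c $  expand S ::= D L c
   2  $ c L D          b h b f h f c $  expand D ::= b P f
   3  $ c L f P b      b h b f h f c $  match b
   4  $ c L f P        h b f h f c $    expand P ::= Q D h
   5  $ c L f h D Q    h b f h f c $    expand Q ::= h
   6  $ c L f h D h    h b f h f c $    match h
   7  $ c L f h D      b f h f c $      expand D ::= b P f
   8  $ c L f h f P b  b f h f c $      match b
   9  $ c L f h f P    f h f c $        expand P ::= ε
  10  $ c L f h f      f h f c $        match f
  11  $ c L f h        h f c $          match h
  12  $ c L f          f c $            match f
  13  $ c L            c $              expand L ::= ε
  14  $ c              c $              match c
Accept reached after 14 steps.

14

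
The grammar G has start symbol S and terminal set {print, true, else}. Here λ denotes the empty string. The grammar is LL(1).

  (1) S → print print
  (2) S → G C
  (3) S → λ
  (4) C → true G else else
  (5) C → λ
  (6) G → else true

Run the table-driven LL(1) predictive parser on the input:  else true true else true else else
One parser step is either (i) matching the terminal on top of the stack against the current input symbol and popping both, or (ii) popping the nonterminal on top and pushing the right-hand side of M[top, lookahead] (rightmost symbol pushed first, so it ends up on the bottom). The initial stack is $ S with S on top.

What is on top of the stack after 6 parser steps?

G

step 1: stack=$ S  input=else true true else true else else $  — expand S → G C
step 2: stack=$ C G  input=else true true else true else else $  — expand G → else true
step 3: stack=$ C true else  input=else true true else true else else $  — match else
step 4: stack=$ C true  input=true true else true else else $  — match true
step 5: stack=$ C  input=true else true else else $  — expand C → true G else else
step 6: stack=$ else else G true  input=true else true else else $  — match true
Stack after step 6: $ else else G (top = G).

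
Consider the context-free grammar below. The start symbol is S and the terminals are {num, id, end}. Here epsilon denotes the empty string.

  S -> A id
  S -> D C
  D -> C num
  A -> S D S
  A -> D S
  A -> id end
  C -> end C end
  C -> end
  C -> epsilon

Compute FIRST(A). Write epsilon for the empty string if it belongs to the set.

FIRST(C): from C->end C end we get {end}; from C->end we get {end}; from C->epsilon we get {epsilon}. So FIRST(C) = {epsilon, end}.
FIRST(D): from D->C num we get {end, num}. So FIRST(D) = {end, num}.
FIRST(S): from S->A id we get {end, id, num}; from S->D C we get {end, num}. So FIRST(S) = {end, id, num}.
FIRST(A): from A->S D S we get {end, id, num}; from A->D S we get {end, num}; from A->id end we get {id}. So FIRST(A) = {end, id, num}.

{end, id, num}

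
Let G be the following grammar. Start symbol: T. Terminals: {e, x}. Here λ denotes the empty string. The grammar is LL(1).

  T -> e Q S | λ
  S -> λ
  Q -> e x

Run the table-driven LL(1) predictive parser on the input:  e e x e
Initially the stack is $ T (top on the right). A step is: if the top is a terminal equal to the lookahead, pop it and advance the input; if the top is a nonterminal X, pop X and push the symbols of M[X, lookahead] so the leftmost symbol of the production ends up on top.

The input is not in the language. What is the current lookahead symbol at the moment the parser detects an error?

     Stack    Input      Action
  1  $ T      e e x e $  expand T -> e Q S
  2  $ S Q e  e e x e $  match e
  3  $ S Q    e x e $    expand Q -> e x
  4  $ S x e  e x e $    match e
  5  $ S x    x e $      match x
  6  $ S      e $        error: M[S, e] is empty

e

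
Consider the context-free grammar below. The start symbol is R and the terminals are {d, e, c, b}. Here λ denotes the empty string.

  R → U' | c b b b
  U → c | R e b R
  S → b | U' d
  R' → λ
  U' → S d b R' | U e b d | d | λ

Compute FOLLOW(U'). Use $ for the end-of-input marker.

FIRST(R') = {λ}
FIRST(R) = {λ, b, c, d, e}  (via U')
FIRST(U) = {b, c, d, e}  (via R e b R)
FIRST(S) = {b, c, d, e}  (via U' d)
FIRST(U') = {λ, b, c, d, e}  (via S d b R', U e b d)
FOLLOW(R) includes $ since R is the start symbol.
FOLLOW(U): in U'→U e b d, U is followed by e b d with FIRST {e}. Thus FOLLOW(U) = {e}.
FOLLOW(R): in U→R e b R (occurrence 1), R is followed by e b R with FIRST {e}; in U→R e b R (occurrence 2), the suffix after R is empty, so FOLLOW(R) ⊇ FOLLOW(U) = {e}. Thus FOLLOW(R) = {$, e}.
FOLLOW(S): in U'→S d b R', S is followed by d b R' with FIRST {d}. Thus FOLLOW(S) = {d}.
FOLLOW(U'): in R→U', the suffix after U' is empty, so FOLLOW(U') ⊇ FOLLOW(R) = {$, e}; in S→U' d, U' is followed by d with FIRST {d}. Thus FOLLOW(U') = {$, d, e}.
FOLLOW(R'): in U'→S d b R', the suffix after R' is empty, so FOLLOW(R') ⊇ FOLLOW(U') = {$, d, e}. Thus FOLLOW(R') = {$, d, e}.

{$, d, e}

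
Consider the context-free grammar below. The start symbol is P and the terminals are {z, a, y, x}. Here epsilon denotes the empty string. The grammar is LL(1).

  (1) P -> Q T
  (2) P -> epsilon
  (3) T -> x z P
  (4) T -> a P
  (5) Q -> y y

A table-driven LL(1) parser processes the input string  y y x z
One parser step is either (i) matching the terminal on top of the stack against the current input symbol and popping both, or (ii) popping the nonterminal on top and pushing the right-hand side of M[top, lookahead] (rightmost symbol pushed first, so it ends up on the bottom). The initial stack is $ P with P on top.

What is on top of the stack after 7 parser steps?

P

     Stack    Input      Action
  1  $ P      y y x z $  expand P -> Q T
  2  $ T Q    y y x z $  expand Q -> y y
  3  $ T y y  y y x z $  match y
  4  $ T y    y x z $    match y
  5  $ T      x z $      expand T -> x z P
  6  $ P z x  x z $      match x
  7  $ P z    z $        match z
Stack after step 7: $ P (top = P).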